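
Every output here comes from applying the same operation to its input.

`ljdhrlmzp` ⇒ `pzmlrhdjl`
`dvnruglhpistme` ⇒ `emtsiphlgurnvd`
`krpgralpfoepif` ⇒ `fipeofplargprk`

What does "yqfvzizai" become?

iazizvfqy

Rule — reverse the string.
For "yqfvzizai" the result is "iazizvfqy".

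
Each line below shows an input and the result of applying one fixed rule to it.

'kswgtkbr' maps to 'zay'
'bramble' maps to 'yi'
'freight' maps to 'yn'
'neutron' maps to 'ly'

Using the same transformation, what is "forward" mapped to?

vh

Looking at the pairs, the operation is to shift every letter 7 places forward in the alphabet (wrapping around), then keep one character in every 3, starting at position 2 (positions 2nd, 5th, 8th, ...).
On "forward": the first step gives "mvydhyk", and the second then gives "vh".
(Check on "neutron": → "ulbayvu" → "ly" ✓)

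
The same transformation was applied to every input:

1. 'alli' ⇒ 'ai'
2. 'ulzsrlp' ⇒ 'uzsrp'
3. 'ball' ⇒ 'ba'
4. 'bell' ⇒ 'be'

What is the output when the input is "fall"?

The pattern: remove every "l".
Doing the same to "fall": "fa".

fa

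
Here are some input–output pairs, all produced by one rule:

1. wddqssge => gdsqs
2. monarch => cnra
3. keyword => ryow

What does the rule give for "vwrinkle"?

In each case the input is transformed by: take characters alternately from the front and the back (1st, last, 2nd, 2nd-last, ...), then delete the first 3 characters.
Starting from "vwrinkle": after the first operation, "vewlrkin"; after the second, "lrkin".

lrkin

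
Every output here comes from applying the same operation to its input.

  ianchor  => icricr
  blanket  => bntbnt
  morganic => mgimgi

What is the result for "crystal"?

Rule — keep one character in every 3, starting at position 1 (positions 1st, 4th, 7th, ...), then write the whole string twice.
Working it through for "crystal": intermediate "csl", final "cslcsl".

cslcsl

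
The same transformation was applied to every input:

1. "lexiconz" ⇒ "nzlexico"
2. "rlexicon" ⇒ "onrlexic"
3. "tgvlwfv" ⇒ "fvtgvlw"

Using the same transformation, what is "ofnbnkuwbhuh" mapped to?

uhofnbnkuwbh

The pattern: move the last 2 characters to the front (rotate right by 2).
Doing the same to "ofnbnkuwbhuh": "uhofnbnkuwbh".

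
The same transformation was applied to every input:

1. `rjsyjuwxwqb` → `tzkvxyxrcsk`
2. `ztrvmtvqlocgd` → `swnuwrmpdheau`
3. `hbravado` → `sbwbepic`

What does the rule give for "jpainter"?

bjoufskq

In each case the input is transformed by: move the first 2 characters to the end (rotate left by 2), then shift every letter 1 place forward in the alphabet (wrapping around).
On "jpainter": the first step gives "ainterjp", and the second then gives "bjoufskq".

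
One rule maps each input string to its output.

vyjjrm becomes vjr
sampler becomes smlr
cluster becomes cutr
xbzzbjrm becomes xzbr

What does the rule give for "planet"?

The rule is to keep every other character starting from the first (positions 1st, 3rd, 5th, ...).
For "planet" the result is "pae".

pae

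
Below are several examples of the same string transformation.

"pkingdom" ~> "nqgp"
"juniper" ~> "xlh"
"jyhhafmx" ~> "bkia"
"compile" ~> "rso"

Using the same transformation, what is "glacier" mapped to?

ofh

What's happening: keep every other character starting from the second (positions 2nd, 4th, 6th, ...), then shift every letter 3 places forward in the alphabet (wrapping around).
Starting from "glacier": after the first operation, "lce"; after the second, "ofh".
(Check on "juniper": → "uie" → "xlh" ✓)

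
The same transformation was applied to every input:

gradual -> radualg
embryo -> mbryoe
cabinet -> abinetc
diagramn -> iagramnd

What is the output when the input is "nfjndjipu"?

fjndjipun

Looking at the pairs, the operation is to move the first character to the end.
Doing the same to "nfjndjipu": "fjndjipun".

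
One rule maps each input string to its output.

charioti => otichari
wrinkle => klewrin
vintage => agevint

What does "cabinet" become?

The transformation: move the last 3 characters to the front (rotate right by 3).
On "cabinet" that produces "netcabi".

netcabi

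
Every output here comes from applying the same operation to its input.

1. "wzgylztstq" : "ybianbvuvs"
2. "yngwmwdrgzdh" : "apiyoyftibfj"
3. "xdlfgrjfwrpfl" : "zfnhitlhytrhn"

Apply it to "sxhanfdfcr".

uzjcphfhet

What's happening: shift every letter 2 places forward in the alphabet (wrapping around).
For "sxhanfdfcr" the result is "uzjcphfhet".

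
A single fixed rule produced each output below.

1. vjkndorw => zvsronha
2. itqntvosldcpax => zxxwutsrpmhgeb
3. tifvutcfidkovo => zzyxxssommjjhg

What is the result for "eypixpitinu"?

yxttrmmmicb

The rule is to shift every letter 4 places forward in the alphabet (wrapping around), then sort the characters into reverse alphabetical order.
Working it through for "eypixpitinu": intermediate "ictmbtmxmry", final "yxttrmmmicb".
(Check on "itqntvosldcpax": → "mxurxzswphgteb" → "zxxwutsrpmhgeb" ✓)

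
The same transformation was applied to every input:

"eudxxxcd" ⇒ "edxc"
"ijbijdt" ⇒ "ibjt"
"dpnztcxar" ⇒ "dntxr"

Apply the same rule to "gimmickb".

In each case the input is transformed by: keep every other character starting from the first (positions 1st, 3rd, 5th, ...).
On "gimmickb" that produces "gmik".

gmik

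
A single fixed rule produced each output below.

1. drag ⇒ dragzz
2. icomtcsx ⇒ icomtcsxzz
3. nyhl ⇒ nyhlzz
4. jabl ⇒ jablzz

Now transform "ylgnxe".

ylgnxezz

Rule — append "zz".
Applying that to "ylgnxe" gives "ylgnxezz".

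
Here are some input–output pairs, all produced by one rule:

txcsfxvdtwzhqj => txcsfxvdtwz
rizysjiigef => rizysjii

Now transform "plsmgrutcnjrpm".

plsmgrutcnj

Looking at the pairs, the operation is to delete the last 3 characters.
Applying that to "plsmgrutcnjrpm" gives "plsmgrutcnj".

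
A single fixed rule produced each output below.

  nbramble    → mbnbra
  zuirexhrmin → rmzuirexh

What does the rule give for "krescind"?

cikres

Looking at the pairs, the operation is to delete the last 2 characters, then move the last 2 characters to the front (rotate right by 2).
For "krescind", step one produces "kresci"; step two turns that into "cikres".
(Check on "nbramble": → "nbramb" → "mbnbra" ✓)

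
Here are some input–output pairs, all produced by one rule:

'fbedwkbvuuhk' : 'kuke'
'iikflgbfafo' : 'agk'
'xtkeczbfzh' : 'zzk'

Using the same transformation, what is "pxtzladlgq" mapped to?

The pattern: keep one character in every 3, starting at position 3 (positions 3rd, 6th, 9th, ...), then reverse the string.
Applying that to "pxtzladlgq" gives "gat".

gat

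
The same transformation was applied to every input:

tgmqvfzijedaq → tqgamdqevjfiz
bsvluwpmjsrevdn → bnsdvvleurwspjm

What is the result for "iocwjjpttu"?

iuotctwpjj

The transformation: take characters alternately from the front and the back (1st, last, 2nd, 2nd-last, ...).
On "iocwjjpttu" that produces "iuotctwpjj".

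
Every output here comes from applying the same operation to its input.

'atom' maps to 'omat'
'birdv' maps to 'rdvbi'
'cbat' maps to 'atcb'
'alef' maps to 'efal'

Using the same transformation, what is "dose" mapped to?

sedo

What's happening: move the first 2 characters to the end (rotate left by 2).
So "dose" becomes "sedo".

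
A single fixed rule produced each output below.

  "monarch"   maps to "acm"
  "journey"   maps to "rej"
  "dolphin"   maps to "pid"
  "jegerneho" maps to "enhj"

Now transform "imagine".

The transformation: move the first 2 characters to the end (rotate left by 2), then keep every other character starting from the second (positions 2nd, 4th, 6th, ...).
"imagine" → "gni".

gni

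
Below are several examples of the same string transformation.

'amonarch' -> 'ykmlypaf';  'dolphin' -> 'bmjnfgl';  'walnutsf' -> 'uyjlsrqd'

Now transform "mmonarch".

kkmlypaf

Each output is the input with this applied: shift every letter 2 places backward in the alphabet (wrapping around).
"mmonarch" → "kkmlypaf".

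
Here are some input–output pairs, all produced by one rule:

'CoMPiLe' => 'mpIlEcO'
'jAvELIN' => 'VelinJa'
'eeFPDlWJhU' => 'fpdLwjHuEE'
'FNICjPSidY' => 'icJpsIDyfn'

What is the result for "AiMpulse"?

Rule — move the first 2 characters to the end (rotate left by 2), then flip the case of every letter.
For "AiMpulse" the result is "mPULSEaI".

mPULSEaI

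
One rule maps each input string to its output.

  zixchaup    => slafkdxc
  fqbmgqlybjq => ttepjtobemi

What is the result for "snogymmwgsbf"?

iqrjbppzjvev

In each case the input is transformed by: shift every letter 3 places forward in the alphabet (wrapping around), then swap the first and last characters.
On "snogymmwgsbf" that produces "iqrjbppzjvev".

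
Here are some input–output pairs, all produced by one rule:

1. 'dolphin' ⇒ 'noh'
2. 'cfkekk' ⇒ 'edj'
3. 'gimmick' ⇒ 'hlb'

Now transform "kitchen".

Each output is the input with this applied: keep every other character starting from the second (positions 2nd, 4th, 6th, ...), then shift every letter 1 place backward in the alphabet (wrapping around).
On "kitchen" that produces "hbd".
(Check on "cfkekk": → "fek" → "edj" ✓)

hbd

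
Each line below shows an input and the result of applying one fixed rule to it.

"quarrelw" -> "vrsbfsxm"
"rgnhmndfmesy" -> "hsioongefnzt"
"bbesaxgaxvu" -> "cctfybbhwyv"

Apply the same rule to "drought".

sevpihu

The rule is to shift every letter 1 place forward in the alphabet (wrapping around), then swap each adjacent pair of characters (1↔2, 3↔4, ...).
Applying both steps to "drought": "espvhiu", then "sevpihu".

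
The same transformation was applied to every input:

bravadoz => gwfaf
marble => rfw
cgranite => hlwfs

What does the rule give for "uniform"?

The pattern: delete the last 3 characters, then shift every letter 5 places forward in the alphabet (wrapping around).
Starting from "uniform": after the first operation, "unif"; after the second, "zsnk".
(Check on "cgranite": → "cgran" → "hlwfs" ✓)

zsnk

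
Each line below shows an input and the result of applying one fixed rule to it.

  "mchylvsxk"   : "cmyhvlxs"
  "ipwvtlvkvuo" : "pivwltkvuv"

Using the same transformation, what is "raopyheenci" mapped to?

What's happening: delete the last character, then swap each adjacent pair of characters (1↔2, 3↔4, ...).
Applying both steps to "raopyheenci": "raopyheenc", then "arpohyeecn".

arpohyeecn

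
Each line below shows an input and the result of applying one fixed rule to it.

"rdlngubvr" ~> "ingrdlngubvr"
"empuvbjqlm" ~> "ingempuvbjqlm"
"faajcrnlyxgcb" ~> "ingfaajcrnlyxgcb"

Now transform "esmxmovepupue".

ingesmxmovepupue

Each output is the input with this applied: prepend "ing".
For "esmxmovepupue" the result is "ingesmxmovepupue".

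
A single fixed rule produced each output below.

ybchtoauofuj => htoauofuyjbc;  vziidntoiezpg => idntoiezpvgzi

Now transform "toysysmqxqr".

What's happening: swap the first and last characters, then move the first 3 characters to the end (rotate left by 3).
Working it through for "toysysmqxqr": intermediate "roysysmqxqt", final "sysmqxqtroy".

sysmqxqtroy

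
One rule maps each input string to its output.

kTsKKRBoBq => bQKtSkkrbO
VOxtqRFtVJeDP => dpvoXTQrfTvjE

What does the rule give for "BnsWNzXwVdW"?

DwbNSwnZxWv

What's happening: move the last 2 characters to the front (rotate right by 2), then flip the case of every letter.
On "BnsWNzXwVdW": the first step gives "dWBnsWNzXwV", and the second then gives "DwbNSwnZxWv".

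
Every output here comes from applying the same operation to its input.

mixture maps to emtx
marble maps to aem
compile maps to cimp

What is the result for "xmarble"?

aemx

Each output is the input with this applied: sort the characters into alphabetical order, then keep every other character starting from the first (positions 1st, 3rd, 5th, ...).
Doing the same to "xmarble": "aemx".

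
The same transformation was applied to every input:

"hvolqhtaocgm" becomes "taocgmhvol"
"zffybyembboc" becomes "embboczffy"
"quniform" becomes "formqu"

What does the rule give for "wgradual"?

Looking at the pairs, the operation is to swap the front and back halves of the string, then delete the last 2 characters.
On "wgradual": the first step gives "dualwgra", and the second then gives "dualwg".

dualwg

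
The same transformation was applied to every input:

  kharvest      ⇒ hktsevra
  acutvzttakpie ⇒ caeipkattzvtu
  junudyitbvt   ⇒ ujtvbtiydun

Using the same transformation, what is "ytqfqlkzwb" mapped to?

tybwzklqfq

What's happening: reverse the string, then move the last 2 characters to the front (rotate right by 2).
On "ytqfqlkzwb": the first step gives "bwzklqfqty", and the second then gives "tybwzklqfq".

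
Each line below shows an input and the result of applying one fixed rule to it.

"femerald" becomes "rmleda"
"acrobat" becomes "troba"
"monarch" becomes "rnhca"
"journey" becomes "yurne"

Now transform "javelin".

vnlie

What's happening: delete the first 2 characters, then sort the characters into reverse alphabetical order.
"javelin" → "velin" → "vnlie".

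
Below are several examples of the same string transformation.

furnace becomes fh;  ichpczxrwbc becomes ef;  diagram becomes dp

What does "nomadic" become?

lf

The pattern: shift every letter 3 places forward in the alphabet (wrapping around), then keep only the last 2 characters.
"nomadic" → "lf".
(Check on "ichpczxrwbc": → "lfksfcauzef" → "ef" ✓)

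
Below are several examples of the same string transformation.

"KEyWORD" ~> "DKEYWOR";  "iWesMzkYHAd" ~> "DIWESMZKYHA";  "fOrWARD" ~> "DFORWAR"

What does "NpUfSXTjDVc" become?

CNPUFSXTJDV

What's happening: move the last character to the front, then convert every letter to uppercase.
On "NpUfSXTjDVc" that produces "CNPUFSXTJDV".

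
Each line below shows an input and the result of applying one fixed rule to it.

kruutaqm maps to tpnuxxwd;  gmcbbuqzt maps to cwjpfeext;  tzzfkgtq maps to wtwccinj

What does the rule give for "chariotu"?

wxfkdulr

The pattern: shift every letter 3 places forward in the alphabet (wrapping around), then move the last 2 characters to the front (rotate right by 2).
Applying both steps to "chariotu": "fkdulrwx", then "wxfkdulr".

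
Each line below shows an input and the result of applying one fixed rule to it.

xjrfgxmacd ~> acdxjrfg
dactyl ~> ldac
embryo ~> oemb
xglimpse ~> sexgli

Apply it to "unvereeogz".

ogzunver

Looking at the pairs, the operation is to swap the front and back halves of the string, then delete the first 2 characters.
On "unvereeogz": the first step gives "eeogzunver", and the second then gives "ogzunver".
(Check on "dactyl": → "tyldac" → "ldac" ✓)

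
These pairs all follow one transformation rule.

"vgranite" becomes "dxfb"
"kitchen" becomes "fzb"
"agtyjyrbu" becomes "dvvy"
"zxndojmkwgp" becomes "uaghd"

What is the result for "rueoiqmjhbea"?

rlngyx

Rule — keep every other character starting from the second (positions 2nd, 4th, 6th, ...), then shift every letter 3 places backward in the alphabet (wrapping around).
Starting from "rueoiqmjhbea": after the first operation, "uoqjba"; after the second, "rlngyx".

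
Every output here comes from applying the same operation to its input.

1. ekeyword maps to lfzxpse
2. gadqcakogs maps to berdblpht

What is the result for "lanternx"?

In each case the input is transformed by: shift every letter 1 place forward in the alphabet (wrapping around), then delete the first character.
"lanternx" → "mboufsoy" → "boufsoy".

boufsoy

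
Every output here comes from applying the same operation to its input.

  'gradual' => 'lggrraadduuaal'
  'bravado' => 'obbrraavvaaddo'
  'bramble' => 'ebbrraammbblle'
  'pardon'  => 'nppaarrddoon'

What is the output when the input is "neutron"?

nnneeuuttrroon

In each case the input is transformed by: double every character, then move the last character to the front.
"neutron" → "nneeuuttrroonn" → "nnneeuuttrroon".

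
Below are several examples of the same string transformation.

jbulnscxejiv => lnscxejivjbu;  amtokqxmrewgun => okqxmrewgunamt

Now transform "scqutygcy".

Rule — move the first 3 characters to the end (rotate left by 3).
So "scqutygcy" becomes "utygcyscq".

utygcyscq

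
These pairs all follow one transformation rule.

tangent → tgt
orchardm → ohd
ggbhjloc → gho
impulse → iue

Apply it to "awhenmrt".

aer

Rule — keep one character in every 3, starting at position 1 (positions 1st, 4th, 7th, ...).
Applying that to "awhenmrt" gives "aer".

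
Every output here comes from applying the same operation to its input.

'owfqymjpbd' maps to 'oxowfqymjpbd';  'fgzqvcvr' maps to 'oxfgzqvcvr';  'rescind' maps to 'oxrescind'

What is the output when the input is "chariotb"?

oxchariotb

What's happening: prepend "ox".
For "chariotb" the result is "oxchariotb".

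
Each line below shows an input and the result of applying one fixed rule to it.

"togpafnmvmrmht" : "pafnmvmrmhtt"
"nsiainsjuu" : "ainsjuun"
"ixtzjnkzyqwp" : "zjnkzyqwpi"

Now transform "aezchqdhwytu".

Rule — move the first character to the end, then delete the first 2 characters.
For "aezchqdhwytu", step one produces "ezchqdhwytua"; step two turns that into "chqdhwytua".

chqdhwytua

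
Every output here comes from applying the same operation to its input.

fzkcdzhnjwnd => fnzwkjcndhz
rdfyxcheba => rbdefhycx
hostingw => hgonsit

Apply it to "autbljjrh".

arujtjbl

Rule — delete the last character, then take characters alternately from the front and the back (1st, last, 2nd, 2nd-last, ...).
Applying that to "autbljjrh" gives "arujtjbl".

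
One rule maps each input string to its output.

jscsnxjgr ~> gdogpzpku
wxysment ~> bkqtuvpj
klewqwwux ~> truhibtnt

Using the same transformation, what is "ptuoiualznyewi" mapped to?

btfmqrlfrxiwkv

Each output is the input with this applied: shift every letter 3 places backward in the alphabet (wrapping around), then move the last 3 characters to the front (rotate right by 3).
On "ptuoiualznyewi": the first step gives "mqrlfrxiwkvbtf", and the second then gives "btfmqrlfrxiwkv".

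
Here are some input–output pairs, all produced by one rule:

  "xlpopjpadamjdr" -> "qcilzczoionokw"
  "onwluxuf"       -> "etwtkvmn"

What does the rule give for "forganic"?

bhmzfqne

Rule — shift every letter 1 place backward in the alphabet (wrapping around), then reverse the string.
Applying both steps to "forganic": "enqfzmhb", then "bhmzfqne".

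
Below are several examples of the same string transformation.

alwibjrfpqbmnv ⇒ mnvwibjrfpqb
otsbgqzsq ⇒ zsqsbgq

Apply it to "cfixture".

ureixt

Each output is the input with this applied: delete the first 2 characters, then move the last 3 characters to the front (rotate right by 3).
Applying both steps to "cfixture": "ixture", then "ureixt".
(Check on "otsbgqzsq": → "sbgqzsq" → "zsqsbgq" ✓)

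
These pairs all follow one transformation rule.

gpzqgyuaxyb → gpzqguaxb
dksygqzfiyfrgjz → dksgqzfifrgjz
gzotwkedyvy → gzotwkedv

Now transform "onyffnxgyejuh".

In each case the input is transformed by: remove every "y".
"onyffnxgyejuh" → "onffnxgejuh".

onffnxgejuh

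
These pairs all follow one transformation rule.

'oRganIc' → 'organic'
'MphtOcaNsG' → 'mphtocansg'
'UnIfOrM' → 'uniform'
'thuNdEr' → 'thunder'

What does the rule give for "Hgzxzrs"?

Each output is the input with this applied: convert every letter to lowercase.
"Hgzxzrs" → "hgzxzrs".

hgzxzrs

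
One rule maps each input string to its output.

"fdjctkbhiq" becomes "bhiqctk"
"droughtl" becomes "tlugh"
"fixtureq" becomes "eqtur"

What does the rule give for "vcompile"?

lempi

Looking at the pairs, the operation is to delete the first 3 characters, then move the first 3 characters to the end (rotate left by 3).
On "vcompile": the first step gives "mpile", and the second then gives "lempi".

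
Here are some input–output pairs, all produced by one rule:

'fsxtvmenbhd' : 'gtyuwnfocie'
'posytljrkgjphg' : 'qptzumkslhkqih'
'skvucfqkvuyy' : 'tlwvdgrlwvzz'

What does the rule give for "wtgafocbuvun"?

xuhbgpdcvwvo

The transformation: shift every letter 1 place forward in the alphabet (wrapping around).
Doing the same to "wtgafocbuvun": "xuhbgpdcvwvo".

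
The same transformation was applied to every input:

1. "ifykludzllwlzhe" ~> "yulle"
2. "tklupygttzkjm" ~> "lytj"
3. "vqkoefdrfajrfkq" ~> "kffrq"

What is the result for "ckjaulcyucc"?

jlu

Rule — keep one character in every 3, starting at position 3 (positions 3rd, 6th, 9th, ...).
Doing the same to "ckjaulcyucc": "jlu".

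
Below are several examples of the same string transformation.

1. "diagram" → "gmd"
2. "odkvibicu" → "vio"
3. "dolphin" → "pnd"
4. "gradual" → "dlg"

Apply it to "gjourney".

In each case the input is transformed by: keep one character in every 3, starting at position 1 (positions 1st, 4th, 7th, ...), then move the first character to the end.
For "gjourney", step one produces "gue"; step two turns that into "ueg".

ueg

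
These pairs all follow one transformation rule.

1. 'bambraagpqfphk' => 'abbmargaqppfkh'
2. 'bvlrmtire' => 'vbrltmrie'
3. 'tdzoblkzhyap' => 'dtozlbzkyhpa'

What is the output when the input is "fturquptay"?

tfruuqtpya

What's happening: swap each adjacent pair of characters (1↔2, 3↔4, ...).
On "fturquptay" that produces "tfruuqtpya".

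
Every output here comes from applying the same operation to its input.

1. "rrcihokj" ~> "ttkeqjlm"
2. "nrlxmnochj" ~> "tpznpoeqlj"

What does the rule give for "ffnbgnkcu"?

In each case the input is transformed by: shift every letter 2 places forward in the alphabet (wrapping around), then swap each adjacent pair of characters (1↔2, 3↔4, ...).
Applying both steps to "ffnbgnkcu": "hhpdipmew", then "hhdppiemw".

hhdppiemw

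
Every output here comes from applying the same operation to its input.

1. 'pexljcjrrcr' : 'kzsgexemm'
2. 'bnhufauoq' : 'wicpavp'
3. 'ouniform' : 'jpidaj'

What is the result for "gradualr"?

Looking at the pairs, the operation is to delete the last 2 characters, then shift every letter 5 places backward in the alphabet (wrapping around).
Applying both steps to "gradualr": "gradua", then "bmvypv".

bmvypv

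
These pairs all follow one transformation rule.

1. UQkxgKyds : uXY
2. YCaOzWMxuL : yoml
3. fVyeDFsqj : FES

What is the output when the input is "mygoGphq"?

Each output is the input with this applied: flip the case of every letter, then keep one character in every 3, starting at position 1 (positions 1st, 4th, 7th, ...).
Doing the same to "mygoGphq": "MOH".

MOH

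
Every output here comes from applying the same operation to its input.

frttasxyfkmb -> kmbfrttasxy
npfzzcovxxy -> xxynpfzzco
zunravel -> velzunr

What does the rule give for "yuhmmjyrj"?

yrjyuhmm

Rule — move the last 3 characters to the front (rotate right by 3), then delete the last character.
Doing the same to "yuhmmjyrj": "yrjyuhmm".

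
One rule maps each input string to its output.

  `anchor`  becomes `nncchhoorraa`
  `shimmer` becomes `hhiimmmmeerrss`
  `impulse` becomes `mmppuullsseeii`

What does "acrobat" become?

ccrroobbaattaa

The rule is to move the first character to the end, then double every character.
Working it through for "acrobat": intermediate "crobata", final "ccrroobbaattaa".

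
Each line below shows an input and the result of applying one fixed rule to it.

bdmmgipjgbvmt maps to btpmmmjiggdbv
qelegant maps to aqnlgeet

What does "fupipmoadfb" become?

The pattern: sort the characters into reverse alphabetical order, then swap the first and last characters.
For "fupipmoadfb", step one produces "uppomiffdba"; step two turns that into "appomiffdbu".

appomiffdbu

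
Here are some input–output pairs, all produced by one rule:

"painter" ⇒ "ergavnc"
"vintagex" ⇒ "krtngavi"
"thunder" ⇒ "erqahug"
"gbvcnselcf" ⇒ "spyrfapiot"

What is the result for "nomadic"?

pvqnzba

What's happening: reverse the string, then shift every letter 13 places forward in the alphabet (wrapping around) — i.e. ROT13.
For "nomadic", step one produces "cidamon"; step two turns that into "pvqnzba".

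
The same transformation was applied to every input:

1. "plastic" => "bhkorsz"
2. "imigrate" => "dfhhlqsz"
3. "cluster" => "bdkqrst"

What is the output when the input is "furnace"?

In each case the input is transformed by: shift every letter 1 place backward in the alphabet (wrapping around), then sort the characters into alphabetical order.
"furnace" → "etqmzbd" → "bdemqtz".

bdemqtz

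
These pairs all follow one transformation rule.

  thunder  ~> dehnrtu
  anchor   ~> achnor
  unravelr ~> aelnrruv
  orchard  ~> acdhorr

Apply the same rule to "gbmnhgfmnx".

bfgghmmnnx

The transformation: sort the characters into alphabetical order.
So "gbmnhgfmnx" becomes "bfgghmmnnx".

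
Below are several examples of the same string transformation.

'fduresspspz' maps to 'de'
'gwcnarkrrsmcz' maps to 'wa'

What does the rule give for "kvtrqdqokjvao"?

The rule is to keep one character in every 3, starting at position 2 (positions 2nd, 5th, 8th, ...), then delete the last 2 characters.
On "kvtrqdqokjvao": the first step gives "vqov", and the second then gives "vq".

vq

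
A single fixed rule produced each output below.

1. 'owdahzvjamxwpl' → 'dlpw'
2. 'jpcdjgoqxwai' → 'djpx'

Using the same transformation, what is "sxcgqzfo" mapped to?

gs

The transformation: sort the characters into alphabetical order, then keep one character in every 3, starting at position 3 (positions 3rd, 6th, 9th, ...).
Doing the same to "sxcgqzfo": "gs".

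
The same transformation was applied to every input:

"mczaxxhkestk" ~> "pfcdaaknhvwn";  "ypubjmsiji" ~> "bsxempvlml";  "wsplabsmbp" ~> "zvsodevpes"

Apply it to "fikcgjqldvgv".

Rule — shift every letter 3 places forward in the alphabet (wrapping around).
On "fikcgjqldvgv" that produces "ilnfjmtogyjy".

ilnfjmtogyjy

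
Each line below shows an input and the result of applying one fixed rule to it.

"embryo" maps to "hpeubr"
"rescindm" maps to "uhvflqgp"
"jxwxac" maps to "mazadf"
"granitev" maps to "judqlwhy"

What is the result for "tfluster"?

The pattern: shift every letter 3 places forward in the alphabet (wrapping around).
On "tfluster" that produces "wioxvwhu".

wioxvwhu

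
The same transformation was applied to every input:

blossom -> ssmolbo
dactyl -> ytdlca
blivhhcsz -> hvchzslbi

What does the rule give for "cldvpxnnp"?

The transformation: move the first 3 characters to the end (rotate left by 3), then swap each adjacent pair of characters (1↔2, 3↔4, ...).
"cldvpxnnp" → "vpxnnpcld" → "pvnxpnlcd".

pvnxpnlcd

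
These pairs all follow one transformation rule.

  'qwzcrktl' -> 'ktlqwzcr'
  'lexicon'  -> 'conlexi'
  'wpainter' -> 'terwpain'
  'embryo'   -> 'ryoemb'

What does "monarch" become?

rchmona

The pattern: move the last 3 characters to the front (rotate right by 3).
So "monarch" becomes "rchmona".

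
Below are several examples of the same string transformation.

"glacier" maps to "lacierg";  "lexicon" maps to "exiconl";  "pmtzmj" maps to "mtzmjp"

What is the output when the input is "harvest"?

The pattern: move the first character to the end.
"harvest" → "arvesth".

arvesth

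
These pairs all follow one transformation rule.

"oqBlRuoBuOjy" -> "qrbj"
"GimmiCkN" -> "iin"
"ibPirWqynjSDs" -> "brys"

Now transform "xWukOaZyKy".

woy

Each output is the input with this applied: keep one character in every 3, starting at position 2 (positions 2nd, 5th, 8th, ...), then convert every letter to lowercase.
Working it through for "xWukOaZyKy": intermediate "WOy", final "woy".
(Check on "ibPirWqynjSDs": → "bryS" → "brys" ✓)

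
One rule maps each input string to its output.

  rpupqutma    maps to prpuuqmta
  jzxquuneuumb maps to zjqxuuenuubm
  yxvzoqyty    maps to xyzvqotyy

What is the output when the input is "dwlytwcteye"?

In each case the input is transformed by: swap each adjacent pair of characters (1↔2, 3↔4, ...).
"dwlytwcteye" → "wdylwttcyee".

wdylwttcyee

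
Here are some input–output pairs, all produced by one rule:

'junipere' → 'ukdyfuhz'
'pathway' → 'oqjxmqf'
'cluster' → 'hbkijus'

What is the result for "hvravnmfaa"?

Each output is the input with this applied: shift every letter 10 places backward in the alphabet (wrapping around), then swap the first and last characters.
For "hvravnmfaa", step one produces "xlhqldcvqq"; step two turns that into "qlhqldcvqx".

qlhqldcvqx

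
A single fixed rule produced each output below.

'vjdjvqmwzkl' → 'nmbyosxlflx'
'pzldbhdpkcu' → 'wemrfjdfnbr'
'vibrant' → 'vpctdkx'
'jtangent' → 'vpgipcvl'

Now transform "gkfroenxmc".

The pattern: reverse the string, then shift every letter 2 places forward in the alphabet (wrapping around).
For "gkfroenxmc", step one produces "cmxneorfkg"; step two turns that into "eozpgqthmi".

eozpgqthmi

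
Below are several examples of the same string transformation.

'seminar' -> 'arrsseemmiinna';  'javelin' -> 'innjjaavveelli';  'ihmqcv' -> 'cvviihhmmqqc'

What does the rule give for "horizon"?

onnhhoorriizzo

What's happening: double every character, then move the last 3 characters to the front (rotate right by 3).
For "horizon", step one produces "hhoorriizzoonn"; step two turns that into "onnhhoorriizzo".
(Check on "ihmqcv": → "iihhmmqqccvv" → "cvviihhmmqqc" ✓)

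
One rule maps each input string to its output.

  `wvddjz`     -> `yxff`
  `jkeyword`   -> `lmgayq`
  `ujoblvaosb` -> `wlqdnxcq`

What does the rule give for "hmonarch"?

In each case the input is transformed by: shift every letter 2 places forward in the alphabet (wrapping around), then delete the last 2 characters.
On "hmonarch": the first step gives "joqpctej", and the second then gives "joqpct".

joqpct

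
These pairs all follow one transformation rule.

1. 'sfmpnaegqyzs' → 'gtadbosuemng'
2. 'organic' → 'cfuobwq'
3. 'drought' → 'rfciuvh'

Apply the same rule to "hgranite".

vufobwhs

Looking at the pairs, the operation is to shift every letter 12 places backward in the alphabet (wrapping around).
For "hgranite" the result is "vufobwhs".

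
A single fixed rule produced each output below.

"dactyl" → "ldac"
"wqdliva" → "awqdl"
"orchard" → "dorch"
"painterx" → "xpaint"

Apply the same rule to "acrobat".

tacro

The transformation: move the last character to the front, then delete the last 2 characters.
Starting from "acrobat": after the first operation, "tacroba"; after the second, "tacro".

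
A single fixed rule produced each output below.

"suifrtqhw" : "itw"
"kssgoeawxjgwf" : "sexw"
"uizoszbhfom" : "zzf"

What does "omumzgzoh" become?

ugh

Looking at the pairs, the operation is to keep one character in every 3, starting at position 3 (positions 3rd, 6th, 9th, ...).
For "omumzgzoh" the result is "ugh".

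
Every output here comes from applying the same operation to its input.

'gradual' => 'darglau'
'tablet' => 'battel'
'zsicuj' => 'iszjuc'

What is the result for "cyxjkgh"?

In each case the input is transformed by: move the last 3 characters to the front (rotate right by 3), then reverse the string.
Applying both steps to "cyxjkgh": "kghcyxj", then "jxychgk".

jxychgk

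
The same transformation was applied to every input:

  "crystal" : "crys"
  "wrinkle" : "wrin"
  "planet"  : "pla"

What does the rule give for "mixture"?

What's happening: delete the last 3 characters.
On "mixture" that produces "mixt".

mixt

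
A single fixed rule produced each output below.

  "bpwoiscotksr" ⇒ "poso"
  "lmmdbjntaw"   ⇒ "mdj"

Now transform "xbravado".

ba

Looking at the pairs, the operation is to delete the last 3 characters, then keep every other character starting from the second (positions 2nd, 4th, 6th, ...).
Working it through for "xbravado": intermediate "xbrav", final "ba".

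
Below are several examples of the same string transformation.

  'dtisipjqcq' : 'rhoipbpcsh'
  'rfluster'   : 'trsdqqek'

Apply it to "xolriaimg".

The rule is to shift every letter 1 place backward in the alphabet (wrapping around), then move the first 3 characters to the end (rotate left by 3).
For "xolriaimg", step one produces "wnkqhzhlf"; step two turns that into "qhzhlfwnk".

qhzhlfwnk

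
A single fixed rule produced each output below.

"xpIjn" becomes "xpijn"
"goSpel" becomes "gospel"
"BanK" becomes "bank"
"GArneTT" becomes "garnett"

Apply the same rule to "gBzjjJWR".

The transformation: convert every letter to lowercase.
Doing the same to "gBzjjJWR": "gbzjjjwr".

gbzjjjwr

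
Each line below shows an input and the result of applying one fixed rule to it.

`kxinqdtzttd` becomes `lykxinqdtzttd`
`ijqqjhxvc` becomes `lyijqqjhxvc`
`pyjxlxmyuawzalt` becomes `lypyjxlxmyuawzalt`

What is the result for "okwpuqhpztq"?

lyokwpuqhpztq

What's happening: prepend "ly".
For "okwpuqhpztq" the result is "lyokwpuqhpztq".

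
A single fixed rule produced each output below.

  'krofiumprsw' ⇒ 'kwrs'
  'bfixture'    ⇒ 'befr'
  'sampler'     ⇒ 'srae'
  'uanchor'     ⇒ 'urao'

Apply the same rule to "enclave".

The pattern: take characters alternately from the front and the back (1st, last, 2nd, 2nd-last, ...), then keep only the first 4 characters.
Working it through for "enclave": intermediate "eenvcal", final "eenv".

eenv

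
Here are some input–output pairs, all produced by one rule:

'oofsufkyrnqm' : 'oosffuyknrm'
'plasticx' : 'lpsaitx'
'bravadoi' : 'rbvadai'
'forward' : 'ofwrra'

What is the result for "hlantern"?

Each output is the input with this applied: swap each adjacent pair of characters (1↔2, 3↔4, ...), then delete the last character.
Starting from "hlantern": after the first operation, "lhnaetnr"; after the second, "lhnaetn".

lhnaetn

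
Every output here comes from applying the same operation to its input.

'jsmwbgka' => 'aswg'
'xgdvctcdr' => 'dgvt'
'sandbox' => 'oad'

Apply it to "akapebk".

bkp

What's happening: keep every other character starting from the second (positions 2nd, 4th, 6th, ...), then move the last character to the front.
On "akapebk": the first step gives "kpb", and the second then gives "bkp".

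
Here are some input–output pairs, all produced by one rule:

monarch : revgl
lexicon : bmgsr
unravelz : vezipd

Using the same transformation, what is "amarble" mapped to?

What's happening: shift every letter 4 places forward in the alphabet (wrapping around), then delete the first 2 characters.
For "amarble", step one produces "eqevfpi"; step two turns that into "evfpi".
(Check on "monarch": → "qsrevgl" → "revgl" ✓)

evfpi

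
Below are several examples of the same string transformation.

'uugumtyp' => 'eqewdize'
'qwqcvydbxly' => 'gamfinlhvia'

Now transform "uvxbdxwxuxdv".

Looking at the pairs, the operation is to shift every letter 10 places forward in the alphabet (wrapping around), then move the first character to the end.
On "uvxbdxwxuxdv": the first step gives "efhlnhghehnf", and the second then gives "fhlnhghehnfe".

fhlnhghehnfe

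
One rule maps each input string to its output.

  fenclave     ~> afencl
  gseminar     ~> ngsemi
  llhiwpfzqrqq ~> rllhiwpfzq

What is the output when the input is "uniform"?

ounif

Looking at the pairs, the operation is to delete the last 2 characters, then move the last character to the front.
Starting from "uniform": after the first operation, "unifo"; after the second, "ounif".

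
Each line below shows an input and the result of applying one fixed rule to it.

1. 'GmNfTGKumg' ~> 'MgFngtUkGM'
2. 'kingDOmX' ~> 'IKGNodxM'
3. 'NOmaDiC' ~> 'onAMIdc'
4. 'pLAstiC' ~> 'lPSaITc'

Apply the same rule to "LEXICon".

elixOcN

In each case the input is transformed by: swap each adjacent pair of characters (1↔2, 3↔4, ...), then flip the case of every letter.
Working it through for "LEXICon": intermediate "ELIXoCn", final "elixOcN".
(Check on "GmNfTGKumg": → "mGfNGTuKgm" → "MgFngtUkGM" ✓)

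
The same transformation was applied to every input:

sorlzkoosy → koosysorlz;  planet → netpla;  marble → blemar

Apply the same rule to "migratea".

ateamigr

In each case the input is transformed by: swap the front and back halves of the string.
On "migratea" that produces "ateamigr".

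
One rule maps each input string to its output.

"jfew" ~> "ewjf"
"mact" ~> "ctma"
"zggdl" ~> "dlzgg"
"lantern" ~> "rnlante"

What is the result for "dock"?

Each output is the input with this applied: move the last 2 characters to the front (rotate right by 2).
Applying that to "dock" gives "ckdo".

ckdo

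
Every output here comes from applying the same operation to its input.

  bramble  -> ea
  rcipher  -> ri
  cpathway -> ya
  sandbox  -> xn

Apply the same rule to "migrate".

Looking at the pairs, the operation is to move the last 3 characters to the front (rotate right by 3), then keep one character in every 3, starting at position 3 (positions 3rd, 6th, 9th, ...).
On "migrate": the first step gives "atemigr", and the second then gives "eg".

eg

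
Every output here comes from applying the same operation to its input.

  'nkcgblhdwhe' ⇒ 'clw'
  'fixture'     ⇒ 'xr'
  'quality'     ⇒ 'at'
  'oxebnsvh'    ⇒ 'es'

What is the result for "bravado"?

Each output is the input with this applied: keep one character in every 3, starting at position 3 (positions 3rd, 6th, 9th, ...).
On "bravado" that produces "ad".

ad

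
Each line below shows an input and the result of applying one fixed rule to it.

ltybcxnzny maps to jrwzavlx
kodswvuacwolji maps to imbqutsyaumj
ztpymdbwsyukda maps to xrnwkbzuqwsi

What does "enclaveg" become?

The transformation: shift every letter 2 places backward in the alphabet (wrapping around), then delete the last 2 characters.
Working it through for "enclaveg": intermediate "clajytce", final "clajyt".

clajyt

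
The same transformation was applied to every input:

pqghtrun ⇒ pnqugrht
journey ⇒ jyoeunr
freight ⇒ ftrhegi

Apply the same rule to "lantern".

lnarnet

Each output is the input with this applied: take characters alternately from the front and the back (1st, last, 2nd, 2nd-last, ...).
So "lantern" becomes "lnarnet".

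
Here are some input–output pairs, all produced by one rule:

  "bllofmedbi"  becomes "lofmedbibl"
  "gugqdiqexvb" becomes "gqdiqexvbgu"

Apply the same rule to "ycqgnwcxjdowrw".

qgnwcxjdowrwyc

The pattern: move the first 2 characters to the end (rotate left by 2).
For "ycqgnwcxjdowrw" the result is "qgnwcxjdowrwyc".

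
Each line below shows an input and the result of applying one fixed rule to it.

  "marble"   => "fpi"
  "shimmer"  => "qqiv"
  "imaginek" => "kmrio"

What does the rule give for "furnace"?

regi

Looking at the pairs, the operation is to delete the first 3 characters, then shift every letter 4 places forward in the alphabet (wrapping around).
Starting from "furnace": after the first operation, "nace"; after the second, "regi".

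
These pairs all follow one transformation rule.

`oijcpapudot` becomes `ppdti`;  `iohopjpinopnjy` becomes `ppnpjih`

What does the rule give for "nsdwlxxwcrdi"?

lxcdnd

The pattern: move the first 3 characters to the end (rotate left by 3), then keep every other character starting from the second (positions 2nd, 4th, 6th, ...).
Starting from "nsdwlxxwcrdi": after the first operation, "wlxxwcrdinsd"; after the second, "lxcdnd".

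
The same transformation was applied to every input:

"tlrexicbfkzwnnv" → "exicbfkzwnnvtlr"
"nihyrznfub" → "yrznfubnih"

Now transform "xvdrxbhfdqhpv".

Looking at the pairs, the operation is to move the first 3 characters to the end (rotate left by 3).
"xvdrxbhfdqhpv" → "rxbhfdqhpvxvd".

rxbhfdqhpvxvd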